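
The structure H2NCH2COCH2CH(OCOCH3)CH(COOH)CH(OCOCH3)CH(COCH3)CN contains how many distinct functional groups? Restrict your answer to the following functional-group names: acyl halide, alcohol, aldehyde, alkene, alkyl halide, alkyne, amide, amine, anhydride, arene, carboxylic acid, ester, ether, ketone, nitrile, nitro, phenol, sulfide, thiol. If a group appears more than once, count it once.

5

–NH2 on an sp³ carbon with no adjacent C=O → amine.
–C(=O)– with carbon on both sides → ketone.
pendant –OC(=O)CH3: an acyloxy group → ester.
pendant –COOH: carbonyl C bonded to C and –OH → carboxylic acid.
pendant –OC(=O)CH3: an acyloxy group → ester.
pendant –COCH3: carbonyl C bonded to two carbons → ketone.
–C≡N: carbon triple-bonded to nitrogen → nitrile.
Distinct types present: amine, carboxylic acid, ester, ketone, nitrile.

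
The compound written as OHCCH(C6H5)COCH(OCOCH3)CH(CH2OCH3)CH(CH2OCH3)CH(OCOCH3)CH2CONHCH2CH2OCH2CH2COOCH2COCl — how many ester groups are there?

Taking each segment in turn:
  OHC: terminal –CHO: carbonyl C bonded to H and C → aldehyde.
  CH(C6H5): pendant –C6H5: benzene ring → arene.
  CO: –C(=O)– with carbon on both sides → ketone.
  CH(OCOCH3): pendant –OC(=O)CH3: an acyloxy group → ester.
  CH(CH2OCH3): pendant –CH2OCH3: C–O–C linkage → ether.
  CH(CH2OCH3): pendant –CH2OCH3: C–O–C linkage → ether.
  CH(OCOCH3): pendant –OC(=O)CH3: an acyloxy group → ester.
  CH2CONHCH2: –C(=O)–N– linkage → amide (the N is not an amine).
  CH2OCH2: C–O–C with sp³ carbons on both sides and no adjacent C=O → ether.
  CH2COOCH2: –C(=O)–O–C with C on the carbonyl side → ester.
  COCl: –C(=O)Cl: carbonyl C bonded to C and to a halogen → acyl halide (not alkyl halide).
Ester appears at: CH(OCOCH3), CH(OCOCH3), CH2COOCH2 → 3.

3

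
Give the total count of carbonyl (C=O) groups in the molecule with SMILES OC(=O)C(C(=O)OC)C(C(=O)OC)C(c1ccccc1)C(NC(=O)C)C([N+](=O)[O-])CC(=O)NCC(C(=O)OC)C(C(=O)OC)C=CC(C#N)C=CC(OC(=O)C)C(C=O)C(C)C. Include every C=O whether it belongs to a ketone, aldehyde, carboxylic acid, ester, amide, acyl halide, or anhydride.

9

HOOC: carboxylic acid, 1 C=O (running total 1).
CH(COOCH3): ester, 1 C=O (running total 2).
CH(COOCH3): ester, 1 C=O (running total 3).
CH(NHCOCH3): amide, 1 C=O (running total 4).
CH2CONHCH2: amide, 1 C=O (running total 5).
CH(COOCH3): ester, 1 C=O (running total 6).
CH(COOCH3): ester, 1 C=O (running total 7).
CH(OCOCH3): ester, 1 C=O (running total 8).
CH(CHO): aldehyde, 1 C=O (running total 9).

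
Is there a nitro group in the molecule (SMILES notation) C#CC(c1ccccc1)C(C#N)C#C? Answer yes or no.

no

Reading the structure from left to right:
  HC≡C: C≡C triple bond → alkyne.
  CH(C6H5): pendant –C6H5: benzene ring → arene.
  CH(CN): pendant –C≡N: nitrile.
  C≡CH: C≡C triple bond → alkyne.
The groups actually present are: alkyne, arene, nitrile.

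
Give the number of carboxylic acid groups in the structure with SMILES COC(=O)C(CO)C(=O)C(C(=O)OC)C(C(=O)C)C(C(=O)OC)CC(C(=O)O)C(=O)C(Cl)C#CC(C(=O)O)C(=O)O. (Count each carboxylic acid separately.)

3

Taking each segment in turn:
  CH3OOC: CH3O–C(=O)–: carbonyl C bonded to C and to –OCH3 → ester (not ketone + ether).
  CH(CH2OH): pendant –CH2OH on an sp³ backbone C → alcohol.
  CO: –C(=O)– with carbon on both sides → ketone.
  CH(COOCH3): pendant –COOCH3: carbonyl C bonded to C and –OCH3 → ester.
  CH(COCH3): pendant –COCH3: carbonyl C bonded to two carbons → ketone.
  CH(COOCH3): pendant –COOCH3: carbonyl C bonded to C and –OCH3 → ester.
  CH(COOH): pendant –COOH: carbonyl C bonded to C and –OH → carboxylic acid.
  CO: –C(=O)– with carbon on both sides → ketone.
  CH(Cl): halogen on an sp³ carbon → alkyl halide.
  C≡C: C≡C triple bond → alkyne.
  CH(COOH): pendant –COOH: carbonyl C bonded to C and –OH → carboxylic acid.
  COOH: –COOH: carbonyl C bonded to –OH and C → carboxylic acid (the –OH is not a separate alcohol).
Carboxylic acid appears at: CH(COOH), CH(COOH), COOH → 3.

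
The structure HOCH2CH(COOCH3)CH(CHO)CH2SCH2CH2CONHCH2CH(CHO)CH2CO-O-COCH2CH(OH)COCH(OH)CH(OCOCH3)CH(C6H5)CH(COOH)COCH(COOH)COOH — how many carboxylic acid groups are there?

3

HO– on an sp³ carbon → alcohol.
pendant –COOCH3: carbonyl C bonded to C and –OCH3 → ester.
pendant –CHO: carbonyl C bonded to C and H → aldehyde.
C–S–C linkage → sulfide (thioether).
–C(=O)–N– linkage → amide (the N is not an amine).
pendant –CHO: carbonyl C bonded to C and H → aldehyde.
two acyl groups sharing one oxygen, –C(=O)–O–C(=O)– → anhydride.
–OH on an sp³ carbon → alcohol (secondary).
–C(=O)– with carbon on both sides → ketone.
–OH on an sp³ carbon → alcohol (secondary).
pendant –OC(=O)CH3: an acyloxy group → ester.
pendant –C6H5: benzene ring → arene.
pendant –COOH: carbonyl C bonded to C and –OH → carboxylic acid.
–C(=O)– with carbon on both sides → ketone.
pendant –COOH: carbonyl C bonded to C and –OH → carboxylic acid.
–COOH: carbonyl C bonded to –OH and C → carboxylic acid (the –OH is not a separate alcohol).
Carboxylic acid appears at: CH(COOH), CH(COOH), COOH → 3.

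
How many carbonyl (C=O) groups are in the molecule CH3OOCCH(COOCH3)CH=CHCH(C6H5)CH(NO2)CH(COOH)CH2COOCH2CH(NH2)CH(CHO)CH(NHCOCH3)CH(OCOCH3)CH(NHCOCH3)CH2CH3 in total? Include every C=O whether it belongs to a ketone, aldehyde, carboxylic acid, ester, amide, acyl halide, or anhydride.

8

CH3OOC: ester, 1 C=O (running total 1).
CH(COOCH3): ester, 1 C=O (running total 2).
CH(COOH): carboxylic acid, 1 C=O (running total 3).
CH2COOCH2: ester, 1 C=O (running total 4).
CH(CHO): aldehyde, 1 C=O (running total 5).
CH(NHCOCH3): amide, 1 C=O (running total 6).
CH(OCOCH3): ester, 1 C=O (running total 7).
CH(NHCOCH3): amide, 1 C=O (running total 8).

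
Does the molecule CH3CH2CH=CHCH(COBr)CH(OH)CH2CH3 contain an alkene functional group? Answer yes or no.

C=C double bond → alkene.
pendant –C(=O)X: carbonyl C bonded to C and halogen → acyl halide.
–OH on an sp³ carbon → alcohol (secondary).
The CH=CH segment supplies the alkene: C=C double bond → alkene.

yes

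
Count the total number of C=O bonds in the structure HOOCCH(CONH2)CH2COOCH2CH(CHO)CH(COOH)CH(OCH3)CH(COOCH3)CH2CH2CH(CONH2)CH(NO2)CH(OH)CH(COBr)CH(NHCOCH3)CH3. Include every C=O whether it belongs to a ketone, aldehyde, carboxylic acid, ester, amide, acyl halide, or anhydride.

HOOC: carboxylic acid, 1 C=O (running total 1).
CH(CONH2): amide, 1 C=O (running total 2).
CH2COOCH2: ester, 1 C=O (running total 3).
CH(CHO): aldehyde, 1 C=O (running total 4).
CH(COOH): carboxylic acid, 1 C=O (running total 5).
CH(COOCH3): ester, 1 C=O (running total 6).
CH(CONH2): amide, 1 C=O (running total 7).
CH(COBr): acyl halide, 1 C=O (running total 8).
CH(NHCOCH3): amide, 1 C=O (running total 9).

9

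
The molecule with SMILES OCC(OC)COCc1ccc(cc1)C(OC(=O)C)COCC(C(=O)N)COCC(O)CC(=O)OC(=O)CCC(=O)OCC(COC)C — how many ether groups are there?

5

Taking each segment in turn:
  HOCH2: HO– on an sp³ carbon → alcohol.
  CH(OCH3): pendant –OCH3: C–O–C with sp³ C, no adjacent C=O → ether.
  CH2OCH2: C–O–C with sp³ carbons on both sides and no adjacent C=O → ether.
  C6H4: para-disubstituted benzene ring → arene.
  CH(OCOCH3): pendant –OC(=O)CH3: an acyloxy group → ester.
  CH2OCH2: C–O–C with sp³ carbons on both sides and no adjacent C=O → ether.
  CH(CONH2): pendant –CONH2: carbonyl C bonded to C and N → amide.
  CH2OCH2: C–O–C with sp³ carbons on both sides and no adjacent C=O → ether.
  CH(OH): –OH on an sp³ carbon → alcohol (secondary).
  CH2CO-O-COCH2: two acyl groups sharing one oxygen, –C(=O)–O–C(=O)– → anhydride.
  CH2COOCH2: –C(=O)–O–C with C on the carbonyl side → ester.
  CH(CH2OCH3): pendant –CH2OCH3: C–O–C linkage → ether.
Ether appears at: CH(OCH3), CH2OCH2, CH2OCH2, CH2OCH2, CH(CH2OCH3) → 5.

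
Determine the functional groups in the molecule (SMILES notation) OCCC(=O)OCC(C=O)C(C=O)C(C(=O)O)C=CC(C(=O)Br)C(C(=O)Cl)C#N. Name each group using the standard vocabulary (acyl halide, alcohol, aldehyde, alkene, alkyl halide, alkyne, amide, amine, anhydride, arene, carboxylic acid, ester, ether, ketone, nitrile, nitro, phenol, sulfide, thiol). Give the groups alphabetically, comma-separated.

acyl halide, alcohol, aldehyde, alkene, carboxylic acid, ester, nitrile

Working along the chain:
  HOCH2: HO– on an sp³ carbon → alcohol.
  CH2COOCH2: –C(=O)–O–C with C on the carbonyl side → ester.
  CH(CHO): pendant –CHO: carbonyl C bonded to C and H → aldehyde.
  CH(CHO): pendant –CHO: carbonyl C bonded to C and H → aldehyde.
  CH(COOH): pendant –COOH: carbonyl C bonded to C and –OH → carboxylic acid.
  CH=CH: C=C double bond → alkene.
  CH(COBr): pendant –C(=O)X: carbonyl C bonded to C and halogen → acyl halide.
  CH(COCl): pendant –C(=O)X: carbonyl C bonded to C and halogen → acyl halide.
  CN: –C≡N: carbon triple-bonded to nitrogen → nitrile.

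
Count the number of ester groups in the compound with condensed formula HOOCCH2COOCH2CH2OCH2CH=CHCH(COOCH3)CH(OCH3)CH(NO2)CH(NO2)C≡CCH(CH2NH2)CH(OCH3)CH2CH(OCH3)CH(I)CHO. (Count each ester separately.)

2

Working along the chain:
  HOOC: –COOH: carbonyl C bonded to –OH and C → carboxylic acid (the –OH is not a separate alcohol).
  CH2COOCH2: –C(=O)–O–C with C on the carbonyl side → ester.
  CH2OCH2: C–O–C with sp³ carbons on both sides and no adjacent C=O → ether.
  CH=CH: C=C double bond → alkene.
  CH(COOCH3): pendant –COOCH3: carbonyl C bonded to C and –OCH3 → ester.
  CH(OCH3): pendant –OCH3: C–O–C with sp³ C, no adjacent C=O → ether.
  CH(NO2): –NO2 on an sp³ carbon → nitro (the N=O is not a carbonyl).
  CH(NO2): –NO2 on an sp³ carbon → nitro (the N=O is not a carbonyl).
  C≡C: C≡C triple bond → alkyne.
  CH(CH2NH2): pendant –CH2NH2: N on sp³ C, no adjacent C=O → amine.
  CH(OCH3): pendant –OCH3: C–O–C with sp³ C, no adjacent C=O → ether.
  CH(OCH3): pendant –OCH3: C–O–C with sp³ C, no adjacent C=O → ether.
  CH(I): halogen on an sp³ carbon → alkyl halide.
  CHO: terminal –CHO: carbonyl C bonded to H and C → aldehyde.
Ester appears at: CH2COOCH2, CH(COOCH3) → 2.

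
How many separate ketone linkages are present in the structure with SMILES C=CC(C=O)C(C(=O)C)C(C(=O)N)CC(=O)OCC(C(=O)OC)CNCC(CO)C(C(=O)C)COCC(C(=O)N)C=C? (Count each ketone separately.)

C=C double bond → alkene.
pendant –CHO: carbonyl C bonded to C and H → aldehyde.
pendant –COCH3: carbonyl C bonded to two carbons → ketone.
pendant –CONH2: carbonyl C bonded to C and N → amide.
–C(=O)–O–C with C on the carbonyl side → ester.
pendant –COOCH3: carbonyl C bonded to C and –OCH3 → ester.
C–N–C with sp³ carbons and no adjacent C=O → amine (secondary).
pendant –CH2OH on an sp³ backbone C → alcohol.
pendant –COCH3: carbonyl C bonded to two carbons → ketone.
C–O–C with sp³ carbons on both sides and no adjacent C=O → ether.
pendant –CONH2: carbonyl C bonded to C and N → amide.
C=C double bond → alkene.
Ketone appears at: CH(COCH3), CH(COCH3) → 2.

2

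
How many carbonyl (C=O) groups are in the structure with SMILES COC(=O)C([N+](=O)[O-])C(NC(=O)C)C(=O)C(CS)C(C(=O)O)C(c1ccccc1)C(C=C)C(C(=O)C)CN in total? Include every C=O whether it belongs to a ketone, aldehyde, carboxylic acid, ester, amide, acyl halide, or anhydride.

5

CH3OOC: ester, 1 C=O (running total 1).
CH(NHCOCH3): amide, 1 C=O (running total 2).
CO: ketone, 1 C=O (running total 3).
CH(COOH): carboxylic acid, 1 C=O (running total 4).
CH(COCH3): ketone, 1 C=O (running total 5).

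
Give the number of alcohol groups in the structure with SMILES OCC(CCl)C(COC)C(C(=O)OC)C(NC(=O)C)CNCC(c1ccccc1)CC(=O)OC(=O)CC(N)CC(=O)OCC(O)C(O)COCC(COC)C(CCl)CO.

Working along the chain:
  HOCH2: HO– on an sp³ carbon → alcohol.
  CH(CH2Cl): pendant –CH2X: halogen on sp³ carbon → alkyl halide.
  CH(CH2OCH3): pendant –CH2OCH3: C–O–C linkage → ether.
  CH(COOCH3): pendant –COOCH3: carbonyl C bonded to C and –OCH3 → ester.
  CH(NHCOCH3): pendant –NHC(=O)CH3: N bonded to a carbonyl → amide (not amine).
  CH2NHCH2: C–N–C with sp³ carbons and no adjacent C=O → amine (secondary).
  CH(C6H5): pendant –C6H5: benzene ring → arene.
  CH2CO-O-COCH2: two acyl groups sharing one oxygen, –C(=O)–O–C(=O)– → anhydride.
  CH(NH2): –NH2 on an sp³ carbon with no adjacent C=O → amine.
  CH2COOCH2: –C(=O)–O–C with C on the carbonyl side → ester.
  CH(OH): –OH on an sp³ carbon → alcohol (secondary).
  CH(OH): –OH on an sp³ carbon → alcohol (secondary).
  CH2OCH2: C–O–C with sp³ carbons on both sides and no adjacent C=O → ether.
  CH(CH2OCH3): pendant –CH2OCH3: C–O–C linkage → ether.
  CH(CH2Cl): pendant –CH2X: halogen on sp³ carbon → alkyl halide.
  CH2OH: –OH on an sp³ carbon → alcohol.
Alcohol appears at: HOCH2, CH(OH), CH(OH), CH2OH → 4.

4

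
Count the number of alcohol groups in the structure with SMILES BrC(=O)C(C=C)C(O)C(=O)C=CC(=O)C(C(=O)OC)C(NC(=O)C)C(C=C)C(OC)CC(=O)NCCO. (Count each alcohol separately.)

–C(=O)Br: carbonyl C bonded to C and to a halogen → acyl halide (not alkyl halide).
pendant –CH=CH2: C=C double bond → alkene.
–OH on an sp³ carbon → alcohol (secondary).
–C(=O)– with carbon on both sides → ketone.
C=C double bond → alkene.
–C(=O)– with carbon on both sides → ketone.
pendant –COOCH3: carbonyl C bonded to C and –OCH3 → ester.
pendant –NHC(=O)CH3: N bonded to a carbonyl → amide (not amine).
pendant –CH=CH2: C=C double bond → alkene.
pendant –OCH3: C–O–C with sp³ C, no adjacent C=O → ether.
–C(=O)–N– linkage → amide (the N is not an amine).
–OH on an sp³ carbon → alcohol.
Alcohol appears at: CH(OH), CH2OH → 2.

2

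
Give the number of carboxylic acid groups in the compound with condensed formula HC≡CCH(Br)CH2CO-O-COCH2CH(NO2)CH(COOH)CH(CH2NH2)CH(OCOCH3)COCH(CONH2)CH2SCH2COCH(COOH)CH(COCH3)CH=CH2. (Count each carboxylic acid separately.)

2

Reading the structure from left to right:
  HC≡C: C≡C triple bond → alkyne.
  CH(Br): halogen on an sp³ carbon → alkyl halide.
  CH2CO-O-COCH2: two acyl groups sharing one oxygen, –C(=O)–O–C(=O)– → anhydride.
  CH(NO2): –NO2 on an sp³ carbon → nitro (the N=O is not a carbonyl).
  CH(COOH): pendant –COOH: carbonyl C bonded to C and –OH → carboxylic acid.
  CH(CH2NH2): pendant –CH2NH2: N on sp³ C, no adjacent C=O → amine.
  CH(OCOCH3): pendant –OC(=O)CH3: an acyloxy group → ester.
  CO: –C(=O)– with carbon on both sides → ketone.
  CH(CONH2): pendant –CONH2: carbonyl C bonded to C and N → amide.
  CH2SCH2: C–S–C linkage → sulfide (thioether).
  CO: –C(=O)– with carbon on both sides → ketone.
  CH(COOH): pendant –COOH: carbonyl C bonded to C and –OH → carboxylic acid.
  CH(COCH3): pendant –COCH3: carbonyl C bonded to two carbons → ketone.
  CH=CH2: C=C double bond → alkene.
Carboxylic acid appears at: CH(COOH), CH(COOH) → 2.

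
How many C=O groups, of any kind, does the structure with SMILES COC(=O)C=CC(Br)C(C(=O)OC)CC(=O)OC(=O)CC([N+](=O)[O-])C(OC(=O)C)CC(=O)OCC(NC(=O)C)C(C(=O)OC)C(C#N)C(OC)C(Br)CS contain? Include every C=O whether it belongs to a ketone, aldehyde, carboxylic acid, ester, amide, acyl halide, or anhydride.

8

CH3OOC: ester, 1 C=O (running total 1).
CH(COOCH3): ester, 1 C=O (running total 2).
CH2CO-O-COCH2: anhydride, 2 C=O (running total 4).
CH(OCOCH3): ester, 1 C=O (running total 5).
CH2COOCH2: ester, 1 C=O (running total 6).
CH(NHCOCH3): amide, 1 C=O (running total 7).
CH(COOCH3): ester, 1 C=O (running total 8).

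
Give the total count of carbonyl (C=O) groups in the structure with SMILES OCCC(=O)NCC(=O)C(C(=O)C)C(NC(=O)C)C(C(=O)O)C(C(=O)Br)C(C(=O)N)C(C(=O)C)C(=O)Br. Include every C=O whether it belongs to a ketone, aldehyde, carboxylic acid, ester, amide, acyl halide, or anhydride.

CH2CONHCH2: amide, 1 C=O (running total 1).
CO: ketone, 1 C=O (running total 2).
CH(COCH3): ketone, 1 C=O (running total 3).
CH(NHCOCH3): amide, 1 C=O (running total 4).
CH(COOH): carboxylic acid, 1 C=O (running total 5).
CH(COBr): acyl halide, 1 C=O (running total 6).
CH(CONH2): amide, 1 C=O (running total 7).
CH(COCH3): ketone, 1 C=O (running total 8).
COBr: acyl halide, 1 C=O (running total 9).

9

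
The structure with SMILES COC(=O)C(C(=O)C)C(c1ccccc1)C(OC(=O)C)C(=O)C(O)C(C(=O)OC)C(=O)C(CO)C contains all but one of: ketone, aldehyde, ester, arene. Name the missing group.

aldehyde

arene: present (CH(C6H5) — pendant –C6H5: benzene ring → arene).
ester: present (CH3OOC — CH3O–C(=O)–: carbonyl C bonded to C and to –OCH3 → ester (not ketone + ether)).
ketone: present (CH(COCH3) — pendant –COCH3: carbonyl C bonded to two carbons → ketone).
aldehyde: absent. In each of CH(COCH3) and CO, the carbonyl carbon is bonded to two carbons, so it is a ketone, not an aldehyde.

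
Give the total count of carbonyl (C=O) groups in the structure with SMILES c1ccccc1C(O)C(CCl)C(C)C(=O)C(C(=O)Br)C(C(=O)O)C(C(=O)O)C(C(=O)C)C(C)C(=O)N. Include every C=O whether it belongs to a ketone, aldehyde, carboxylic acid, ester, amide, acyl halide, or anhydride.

CO: ketone, 1 C=O (running total 1).
CH(COBr): acyl halide, 1 C=O (running total 2).
CH(COOH): carboxylic acid, 1 C=O (running total 3).
CH(COOH): carboxylic acid, 1 C=O (running total 4).
CH(COCH3): ketone, 1 C=O (running total 5).
CONH2: amide, 1 C=O (running total 6).

6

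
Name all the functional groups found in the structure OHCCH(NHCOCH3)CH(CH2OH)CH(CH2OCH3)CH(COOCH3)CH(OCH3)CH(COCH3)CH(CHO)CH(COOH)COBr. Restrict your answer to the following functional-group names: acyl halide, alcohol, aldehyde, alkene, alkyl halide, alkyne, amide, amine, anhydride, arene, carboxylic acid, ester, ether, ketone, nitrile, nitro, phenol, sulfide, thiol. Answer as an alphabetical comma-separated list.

acyl halide, alcohol, aldehyde, amide, carboxylic acid, ester, ether, ketone

terminal –CHO: carbonyl C bonded to H and C → aldehyde.
pendant –NHC(=O)CH3: N bonded to a carbonyl → amide (not amine).
pendant –CH2OH on an sp³ backbone C → alcohol.
pendant –CH2OCH3: C–O–C linkage → ether.
pendant –COOCH3: carbonyl C bonded to C and –OCH3 → ester.
pendant –OCH3: C–O–C with sp³ C, no adjacent C=O → ether.
pendant –COCH3: carbonyl C bonded to two carbons → ketone.
pendant –CHO: carbonyl C bonded to C and H → aldehyde.
pendant –COOH: carbonyl C bonded to C and –OH → carboxylic acid.
–C(=O)Br: carbonyl C bonded to C and to a halogen → acyl halide (not alkyl halide).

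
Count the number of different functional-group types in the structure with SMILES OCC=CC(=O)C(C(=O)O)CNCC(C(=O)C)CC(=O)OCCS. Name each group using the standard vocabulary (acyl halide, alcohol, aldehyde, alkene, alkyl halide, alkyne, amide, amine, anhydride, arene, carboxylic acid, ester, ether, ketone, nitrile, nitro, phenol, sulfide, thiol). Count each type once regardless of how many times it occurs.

Taking each segment in turn:
  HOCH2: HO– on an sp³ carbon → alcohol.
  CH=CH: C=C double bond → alkene.
  CO: –C(=O)– with carbon on both sides → ketone.
  CH(COOH): pendant –COOH: carbonyl C bonded to C and –OH → carboxylic acid.
  CH2NHCH2: C–N–C with sp³ carbons and no adjacent C=O → amine (secondary).
  CH(COCH3): pendant –COCH3: carbonyl C bonded to two carbons → ketone.
  CH2COOCH2: –C(=O)–O–C with C on the carbonyl side → ester.
  CH2SH: –SH on an sp³ carbon → thiol.
Distinct types present: alcohol, alkene, amine, carboxylic acid, ester, ketone, thiol.

7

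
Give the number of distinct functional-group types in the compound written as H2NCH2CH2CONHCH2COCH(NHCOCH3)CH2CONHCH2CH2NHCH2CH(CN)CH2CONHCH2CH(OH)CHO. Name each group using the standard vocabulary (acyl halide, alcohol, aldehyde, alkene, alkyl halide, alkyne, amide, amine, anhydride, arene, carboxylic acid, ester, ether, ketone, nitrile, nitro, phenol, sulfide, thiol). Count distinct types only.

Taking each segment in turn:
  H2NCH2: –NH2 on an sp³ carbon with no adjacent C=O → amine.
  CH2CONHCH2: –C(=O)–N– linkage → amide (the N is not an amine).
  CO: –C(=O)– with carbon on both sides → ketone.
  CH(NHCOCH3): pendant –NHC(=O)CH3: N bonded to a carbonyl → amide (not amine).
  CH2CONHCH2: –C(=O)–N– linkage → amide (the N is not an amine).
  CH2NHCH2: C–N–C with sp³ carbons and no adjacent C=O → amine (secondary).
  CH(CN): pendant –C≡N: nitrile.
  CH2CONHCH2: –C(=O)–N– linkage → amide (the N is not an amine).
  CH(OH): –OH on an sp³ carbon → alcohol (secondary).
  CHO: terminal –CHO: carbonyl C bonded to H and C → aldehyde.
Distinct types present: alcohol, aldehyde, amide, amine, ketone, nitrile.

6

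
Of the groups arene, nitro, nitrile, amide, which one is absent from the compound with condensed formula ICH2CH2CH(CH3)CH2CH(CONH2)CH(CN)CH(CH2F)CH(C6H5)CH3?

arene: present (CH(C6H5) — pendant –C6H5: benzene ring → arene).
nitrile: present (CH(CN) — pendant –C≡N: nitrile).
amide: present (CH(CONH2) — pendant –CONH2: carbonyl C bonded to C and N → amide).
nitro: no segment matches this pattern.

nitro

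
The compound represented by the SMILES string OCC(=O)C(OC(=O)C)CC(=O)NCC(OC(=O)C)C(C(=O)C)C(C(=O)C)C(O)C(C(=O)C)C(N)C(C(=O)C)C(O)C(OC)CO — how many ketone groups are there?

5

Working along the chain:
  HOCH2: HO– on an sp³ carbon → alcohol.
  CO: –C(=O)– with carbon on both sides → ketone.
  CH(OCOCH3): pendant –OC(=O)CH3: an acyloxy group → ester.
  CH2CONHCH2: –C(=O)–N– linkage → amide (the N is not an amine).
  CH(OCOCH3): pendant –OC(=O)CH3: an acyloxy group → ester.
  CH(COCH3): pendant –COCH3: carbonyl C bonded to two carbons → ketone.
  CH(COCH3): pendant –COCH3: carbonyl C bonded to two carbons → ketone.
  CH(OH): –OH on an sp³ carbon → alcohol (secondary).
  CH(COCH3): pendant –COCH3: carbonyl C bonded to two carbons → ketone.
  CH(NH2): –NH2 on an sp³ carbon with no adjacent C=O → amine.
  CH(COCH3): pendant –COCH3: carbonyl C bonded to two carbons → ketone.
  CH(OH): –OH on an sp³ carbon → alcohol (secondary).
  CH(OCH3): pendant –OCH3: C–O–C with sp³ C, no adjacent C=O → ether.
  CH2OH: –OH on an sp³ carbon → alcohol.
Ketone appears at: CO, CH(COCH3), CH(COCH3), CH(COCH3), CH(COCH3) → 5.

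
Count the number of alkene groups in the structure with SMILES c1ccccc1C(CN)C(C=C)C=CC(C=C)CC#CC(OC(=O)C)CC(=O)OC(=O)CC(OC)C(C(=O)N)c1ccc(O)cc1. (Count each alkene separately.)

3

Working along the chain:
  C6H5: C6H5– phenyl ring → arene.
  CH(CH2NH2): pendant –CH2NH2: N on sp³ C, no adjacent C=O → amine.
  CH(CH=CH2): pendant –CH=CH2: C=C double bond → alkene.
  CH=CH: C=C double bond → alkene.
  CH(CH=CH2): pendant –CH=CH2: C=C double bond → alkene.
  C≡C: C≡C triple bond → alkyne.
  CH(OCOCH3): pendant –OC(=O)CH3: an acyloxy group → ester.
  CH2CO-O-COCH2: two acyl groups sharing one oxygen, –C(=O)–O–C(=O)– → anhydride.
  CH(OCH3): pendant –OCH3: C–O–C with sp³ C, no adjacent C=O → ether.
  CH(CONH2): pendant –CONH2: carbonyl C bonded to C and N → amide.
  C6H4OH: –OH attached directly to an aromatic ring → phenol (not alcohol); the ring itself is an arene.
Alkene appears at: CH(CH=CH2), CH=CH, CH(CH=CH2) → 3.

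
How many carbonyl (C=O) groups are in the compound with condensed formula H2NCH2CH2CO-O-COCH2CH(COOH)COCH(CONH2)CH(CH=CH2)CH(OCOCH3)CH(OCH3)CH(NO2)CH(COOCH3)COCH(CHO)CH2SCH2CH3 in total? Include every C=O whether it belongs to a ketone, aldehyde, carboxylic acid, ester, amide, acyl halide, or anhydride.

9

CH2CO-O-COCH2: anhydride, 2 C=O (running total 2).
CH(COOH): carboxylic acid, 1 C=O (running total 3).
CO: ketone, 1 C=O (running total 4).
CH(CONH2): amide, 1 C=O (running total 5).
CH(OCOCH3): ester, 1 C=O (running total 6).
CH(COOCH3): ester, 1 C=O (running total 7).
CO: ketone, 1 C=O (running total 8).
CH(CHO): aldehyde, 1 C=O (running total 9).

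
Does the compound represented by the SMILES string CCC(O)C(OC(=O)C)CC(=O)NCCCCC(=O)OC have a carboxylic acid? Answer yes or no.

Taking each segment in turn:
  CH(OH): –OH on an sp³ carbon → alcohol (secondary).
  CH(OCOCH3): pendant –OC(=O)CH3: an acyloxy group → ester.
  CH2CONHCH2: –C(=O)–N– linkage → amide (the N is not an amine).
  COOCH3: –C(=O)OCH3: carbonyl C bonded to C and to –OCH3 → ester (not ketone + ether).
In each of CH(OCOCH3) and COOCH3, the acyl oxygen is bonded to carbon (–O–C), not to H, so this is an ester. In CH2CONHCH2, the carbonyl is bonded to nitrogen, not to –OH; that is an amide.
The groups actually present are: alcohol, amide, ester.

no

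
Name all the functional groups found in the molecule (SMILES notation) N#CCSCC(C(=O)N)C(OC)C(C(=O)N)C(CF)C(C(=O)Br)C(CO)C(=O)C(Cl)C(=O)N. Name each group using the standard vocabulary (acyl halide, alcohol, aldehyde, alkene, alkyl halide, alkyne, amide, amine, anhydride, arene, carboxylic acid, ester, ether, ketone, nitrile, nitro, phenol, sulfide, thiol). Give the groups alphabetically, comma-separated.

acyl halide, alcohol, alkyl halide, amide, ether, ketone, nitrile, sulfide

N≡C–: carbon triple-bonded to nitrogen → nitrile.
C–S–C linkage → sulfide (thioether).
pendant –CONH2: carbonyl C bonded to C and N → amide.
pendant –OCH3: C–O–C with sp³ C, no adjacent C=O → ether.
pendant –CONH2: carbonyl C bonded to C and N → amide.
pendant –CH2X: halogen on sp³ carbon → alkyl halide.
pendant –C(=O)X: carbonyl C bonded to C and halogen → acyl halide.
pendant –CH2OH on an sp³ backbone C → alcohol.
–C(=O)– with carbon on both sides → ketone.
halogen on an sp³ carbon → alkyl halide.
–C(=O)NH2: carbonyl C bonded to C and to N → amide (the N is not a separate amine).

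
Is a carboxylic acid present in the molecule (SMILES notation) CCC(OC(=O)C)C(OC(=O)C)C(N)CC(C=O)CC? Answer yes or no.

no

Reading the structure from left to right:
  CH(OCOCH3): pendant –OC(=O)CH3: an acyloxy group → ester.
  CH(OCOCH3): pendant –OC(=O)CH3: an acyloxy group → ester.
  CH(NH2): –NH2 on an sp³ carbon with no adjacent C=O → amine.
  CH(CHO): pendant –CHO: carbonyl C bonded to C and H → aldehyde.
In CH(OCOCH3), the acyl oxygen is bonded to carbon (–O–C), not to H, so this is an ester.
The groups actually present are: aldehyde, amine, ester.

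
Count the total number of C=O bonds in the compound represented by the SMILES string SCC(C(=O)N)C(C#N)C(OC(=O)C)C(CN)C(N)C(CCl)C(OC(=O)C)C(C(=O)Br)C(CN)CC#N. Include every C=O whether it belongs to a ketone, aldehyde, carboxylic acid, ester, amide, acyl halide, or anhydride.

CH(CONH2): amide, 1 C=O (running total 1).
CH(OCOCH3): ester, 1 C=O (running total 2).
CH(OCOCH3): ester, 1 C=O (running total 3).
CH(COBr): acyl halide, 1 C=O (running total 4).

4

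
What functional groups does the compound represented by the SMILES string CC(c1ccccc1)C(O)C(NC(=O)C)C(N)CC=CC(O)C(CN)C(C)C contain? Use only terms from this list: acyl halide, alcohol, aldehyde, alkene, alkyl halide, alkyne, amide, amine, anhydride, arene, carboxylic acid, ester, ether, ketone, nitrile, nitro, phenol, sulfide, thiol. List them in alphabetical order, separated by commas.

alcohol, alkene, amide, amine, arene

Reading the structure from left to right:
  CH(C6H5): pendant –C6H5: benzene ring → arene.
  CH(OH): –OH on an sp³ carbon → alcohol (secondary).
  CH(NHCOCH3): pendant –NHC(=O)CH3: N bonded to a carbonyl → amide (not amine).
  CH(NH2): –NH2 on an sp³ carbon with no adjacent C=O → amine.
  CH=CH: C=C double bond → alkene.
  CH(OH): –OH on an sp³ carbon → alcohol (secondary).
  CH(CH2NH2): pendant –CH2NH2: N on sp³ C, no adjacent C=O → amine.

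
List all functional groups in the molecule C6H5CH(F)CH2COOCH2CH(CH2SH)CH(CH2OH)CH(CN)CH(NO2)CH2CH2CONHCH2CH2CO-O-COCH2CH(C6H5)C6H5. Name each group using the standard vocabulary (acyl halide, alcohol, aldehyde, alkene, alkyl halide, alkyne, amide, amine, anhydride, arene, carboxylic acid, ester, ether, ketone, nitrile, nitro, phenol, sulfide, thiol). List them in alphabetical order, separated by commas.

Taking each segment in turn:
  C6H5: C6H5– phenyl ring → arene.
  CH(F): halogen on an sp³ carbon → alkyl halide.
  CH2COOCH2: –C(=O)–O–C with C on the carbonyl side → ester.
  CH(CH2SH): pendant –CH2SH → thiol.
  CH(CH2OH): pendant –CH2OH on an sp³ backbone C → alcohol.
  CH(CN): pendant –C≡N: nitrile.
  CH(NO2): –NO2 on an sp³ carbon → nitro (the N=O is not a carbonyl).
  CH2CONHCH2: –C(=O)–N– linkage → amide (the N is not an amine).
  CH2CO-O-COCH2: two acyl groups sharing one oxygen, –C(=O)–O–C(=O)– → anhydride.
  CH(C6H5): pendant –C6H5: benzene ring → arene.
  C6H5: –C6H5 phenyl ring → arene.

alcohol, alkyl halide, amide, anhydride, arene, ester, nitrile, nitro, thiol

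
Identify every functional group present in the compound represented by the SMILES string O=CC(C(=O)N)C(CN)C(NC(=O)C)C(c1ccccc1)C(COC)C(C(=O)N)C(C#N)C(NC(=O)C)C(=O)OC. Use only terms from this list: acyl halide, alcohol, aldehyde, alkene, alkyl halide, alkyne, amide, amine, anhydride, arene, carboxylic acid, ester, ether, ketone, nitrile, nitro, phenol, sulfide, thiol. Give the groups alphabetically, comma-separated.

aldehyde, amide, amine, arene, ester, ether, nitrile

terminal –CHO: carbonyl C bonded to H and C → aldehyde.
pendant –CONH2: carbonyl C bonded to C and N → amide.
pendant –CH2NH2: N on sp³ C, no adjacent C=O → amine.
pendant –NHC(=O)CH3: N bonded to a carbonyl → amide (not amine).
pendant –C6H5: benzene ring → arene.
pendant –CH2OCH3: C–O–C linkage → ether.
pendant –CONH2: carbonyl C bonded to C and N → amide.
pendant –C≡N: nitrile.
pendant –NHC(=O)CH3: N bonded to a carbonyl → amide (not amine).
–C(=O)OCH3: carbonyl C bonded to C and to –OCH3 → ester (not ketone + ether).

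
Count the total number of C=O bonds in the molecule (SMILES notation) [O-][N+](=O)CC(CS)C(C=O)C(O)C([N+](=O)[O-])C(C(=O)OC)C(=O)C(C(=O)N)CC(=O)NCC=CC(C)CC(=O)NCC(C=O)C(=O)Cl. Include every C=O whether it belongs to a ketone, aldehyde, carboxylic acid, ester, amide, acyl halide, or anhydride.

8

CH(CHO): aldehyde, 1 C=O (running total 1).
CH(COOCH3): ester, 1 C=O (running total 2).
CO: ketone, 1 C=O (running total 3).
CH(CONH2): amide, 1 C=O (running total 4).
CH2CONHCH2: amide, 1 C=O (running total 5).
CH2CONHCH2: amide, 1 C=O (running total 6).
CH(CHO): aldehyde, 1 C=O (running total 7).
COCl: acyl halide, 1 C=O (running total 8).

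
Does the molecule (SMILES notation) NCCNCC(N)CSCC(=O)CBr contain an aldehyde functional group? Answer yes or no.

no

–NH2 on an sp³ carbon with no adjacent C=O → amine.
C–N–C with sp³ carbons and no adjacent C=O → amine (secondary).
–NH2 on an sp³ carbon with no adjacent C=O → amine.
C–S–C linkage → sulfide (thioether).
–C(=O)– with carbon on both sides → ketone.
halogen on an sp³ carbon → alkyl halide.
In CO, the carbonyl carbon is bonded to two carbons, so it is a ketone, not an aldehyde.
The groups actually present are: alkyl halide, amine, ketone, sulfide.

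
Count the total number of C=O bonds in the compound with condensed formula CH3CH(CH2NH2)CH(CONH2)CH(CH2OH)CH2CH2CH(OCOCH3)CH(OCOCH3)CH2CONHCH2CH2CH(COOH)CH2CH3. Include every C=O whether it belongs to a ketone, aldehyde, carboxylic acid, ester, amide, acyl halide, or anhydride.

5

CH(CONH2): amide, 1 C=O (running total 1).
CH(OCOCH3): ester, 1 C=O (running total 2).
CH(OCOCH3): ester, 1 C=O (running total 3).
CH2CONHCH2: amide, 1 C=O (running total 4).
CH(COOH): carboxylic acid, 1 C=O (running total 5).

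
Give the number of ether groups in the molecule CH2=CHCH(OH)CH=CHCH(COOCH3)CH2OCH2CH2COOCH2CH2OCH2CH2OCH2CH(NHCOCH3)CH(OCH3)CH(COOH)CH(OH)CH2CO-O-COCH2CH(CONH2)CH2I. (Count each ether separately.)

4

Working along the chain:
  CH2=CH: C=C double bond → alkene.
  CH(OH): –OH on an sp³ carbon → alcohol (secondary).
  CH=CH: C=C double bond → alkene.
  CH(COOCH3): pendant –COOCH3: carbonyl C bonded to C and –OCH3 → ester.
  CH2OCH2: C–O–C with sp³ carbons on both sides and no adjacent C=O → ether.
  CH2COOCH2: –C(=O)–O–C with C on the carbonyl side → ester.
  CH2OCH2: C–O–C with sp³ carbons on both sides and no adjacent C=O → ether.
  CH2OCH2: C–O–C with sp³ carbons on both sides and no adjacent C=O → ether.
  CH(NHCOCH3): pendant –NHC(=O)CH3: N bonded to a carbonyl → amide (not amine).
  CH(OCH3): pendant –OCH3: C–O–C with sp³ C, no adjacent C=O → ether.
  CH(COOH): pendant –COOH: carbonyl C bonded to C and –OH → carboxylic acid.
  CH(OH): –OH on an sp³ carbon → alcohol (secondary).
  CH2CO-O-COCH2: two acyl groups sharing one oxygen, –C(=O)–O–C(=O)– → anhydride.
  CH(CONH2): pendant –CONH2: carbonyl C bonded to C and N → amide.
  CH2I: halogen on an sp³ carbon → alkyl halide.
Ether appears at: CH2OCH2, CH2OCH2, CH2OCH2, CH(OCH3) → 4.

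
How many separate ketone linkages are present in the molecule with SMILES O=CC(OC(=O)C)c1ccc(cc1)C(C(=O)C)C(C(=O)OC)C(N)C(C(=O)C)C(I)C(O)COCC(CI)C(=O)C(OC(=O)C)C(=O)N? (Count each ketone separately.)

Working along the chain:
  OHC: terminal –CHO: carbonyl C bonded to H and C → aldehyde.
  CH(OCOCH3): pendant –OC(=O)CH3: an acyloxy group → ester.
  C6H4: para-disubstituted benzene ring → arene.
  CH(COCH3): pendant –COCH3: carbonyl C bonded to two carbons → ketone.
  CH(COOCH3): pendant –COOCH3: carbonyl C bonded to C and –OCH3 → ester.
  CH(NH2): –NH2 on an sp³ carbon with no adjacent C=O → amine.
  CH(COCH3): pendant –COCH3: carbonyl C bonded to two carbons → ketone.
  CH(I): halogen on an sp³ carbon → alkyl halide.
  CH(OH): –OH on an sp³ carbon → alcohol (secondary).
  CH2OCH2: C–O–C with sp³ carbons on both sides and no adjacent C=O → ether.
  CH(CH2I): pendant –CH2X: halogen on sp³ carbon → alkyl halide.
  CO: –C(=O)– with carbon on both sides → ketone.
  CH(OCOCH3): pendant –OC(=O)CH3: an acyloxy group → ester.
  CONH2: –C(=O)NH2: carbonyl C bonded to C and to N → amide (the N is not a separate amine).
Ketone appears at: CH(COCH3), CH(COCH3), CO → 3.

3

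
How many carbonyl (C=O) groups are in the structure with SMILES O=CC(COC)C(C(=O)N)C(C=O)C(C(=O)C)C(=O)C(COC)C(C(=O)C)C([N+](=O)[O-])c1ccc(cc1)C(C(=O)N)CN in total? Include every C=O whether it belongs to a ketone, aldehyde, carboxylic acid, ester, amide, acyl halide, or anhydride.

OHC: aldehyde, 1 C=O (running total 1).
CH(CONH2): amide, 1 C=O (running total 2).
CH(CHO): aldehyde, 1 C=O (running total 3).
CH(COCH3): ketone, 1 C=O (running total 4).
CO: ketone, 1 C=O (running total 5).
CH(COCH3): ketone, 1 C=O (running total 6).
CH(CONH2): amide, 1 C=O (running total 7).

7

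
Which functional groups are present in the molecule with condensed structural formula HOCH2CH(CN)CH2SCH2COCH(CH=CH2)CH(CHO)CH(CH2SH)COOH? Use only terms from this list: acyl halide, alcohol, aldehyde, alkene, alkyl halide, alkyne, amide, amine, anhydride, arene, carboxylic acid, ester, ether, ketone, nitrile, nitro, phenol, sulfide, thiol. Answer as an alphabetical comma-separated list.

alcohol, aldehyde, alkene, carboxylic acid, ketone, nitrile, sulfide, thiol

Taking each segment in turn:
  HOCH2: HO– on an sp³ carbon → alcohol.
  CH(CN): pendant –C≡N: nitrile.
  CH2SCH2: C–S–C linkage → sulfide (thioether).
  CO: –C(=O)– with carbon on both sides → ketone.
  CH(CH=CH2): pendant –CH=CH2: C=C double bond → alkene.
  CH(CHO): pendant –CHO: carbonyl C bonded to C and H → aldehyde.
  CH(CH2SH): pendant –CH2SH → thiol.
  COOH: –COOH: carbonyl C bonded to –OH and C → carboxylic acid (the –OH is not a separate alcohol).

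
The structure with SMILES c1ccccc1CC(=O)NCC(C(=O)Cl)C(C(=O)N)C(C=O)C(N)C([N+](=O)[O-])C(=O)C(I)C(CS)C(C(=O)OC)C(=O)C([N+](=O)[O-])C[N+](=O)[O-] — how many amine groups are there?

1

Taking each segment in turn:
  C6H5: C6H5– phenyl ring → arene.
  CH2CONHCH2: –C(=O)–N– linkage → amide (the N is not an amine).
  CH(COCl): pendant –C(=O)X: carbonyl C bonded to C and halogen → acyl halide.
  CH(CONH2): pendant –CONH2: carbonyl C bonded to C and N → amide.
  CH(CHO): pendant –CHO: carbonyl C bonded to C and H → aldehyde.
  CH(NH2): –NH2 on an sp³ carbon with no adjacent C=O → amine.
  CH(NO2): –NO2 on an sp³ carbon → nitro (the N=O is not a carbonyl).
  CO: –C(=O)– with carbon on both sides → ketone.
  CH(I): halogen on an sp³ carbon → alkyl halide.
  CH(CH2SH): pendant –CH2SH → thiol.
  CH(COOCH3): pendant –COOCH3: carbonyl C bonded to C and –OCH3 → ester.
  CO: –C(=O)– with carbon on both sides → ketone.
  CH(NO2): –NO2 on an sp³ carbon → nitro (the N=O is not a carbonyl).
  CH2NO2: –NO2 on carbon → nitro group.
Amine appears at: CH(NH2) → 1.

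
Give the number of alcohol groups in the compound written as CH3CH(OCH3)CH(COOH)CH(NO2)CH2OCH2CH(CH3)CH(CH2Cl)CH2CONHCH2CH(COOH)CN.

0

pendant –OCH3: C–O–C with sp³ C, no adjacent C=O → ether.
pendant –COOH: carbonyl C bonded to C and –OH → carboxylic acid.
–NO2 on an sp³ carbon → nitro (the N=O is not a carbonyl).
C–O–C with sp³ carbons on both sides and no adjacent C=O → ether.
pendant –CH2X: halogen on sp³ carbon → alkyl halide.
–C(=O)–N– linkage → amide (the N is not an amine).
pendant –COOH: carbonyl C bonded to C and –OH → carboxylic acid.
–C≡N: carbon triple-bonded to nitrogen → nitrile.
No segment is a alcohol: CH(OCH3) is ether, not alcohol; CH(COOH) is carboxylic acid, not alcohol; CH2OCH2 is ether, not alcohol. → 0.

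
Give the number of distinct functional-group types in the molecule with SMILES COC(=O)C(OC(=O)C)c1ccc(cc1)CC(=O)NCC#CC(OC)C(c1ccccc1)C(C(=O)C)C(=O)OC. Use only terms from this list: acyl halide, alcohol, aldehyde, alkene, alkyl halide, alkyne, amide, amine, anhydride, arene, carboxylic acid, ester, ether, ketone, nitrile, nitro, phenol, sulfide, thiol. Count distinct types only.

Taking each segment in turn:
  CH3OOC: CH3O–C(=O)–: carbonyl C bonded to C and to –OCH3 → ester (not ketone + ether).
  CH(OCOCH3): pendant –OC(=O)CH3: an acyloxy group → ester.
  C6H4: para-disubstituted benzene ring → arene.
  CH2CONHCH2: –C(=O)–N– linkage → amide (the N is not an amine).
  C≡C: C≡C triple bond → alkyne.
  CH(OCH3): pendant –OCH3: C–O–C with sp³ C, no adjacent C=O → ether.
  CH(C6H5): pendant –C6H5: benzene ring → arene.
  CH(COCH3): pendant –COCH3: carbonyl C bonded to two carbons → ketone.
  COOCH3: –C(=O)OCH3: carbonyl C bonded to C and to –OCH3 → ester (not ketone + ether).
Distinct types present: alkyne, amide, arene, ester, ether, ketone.

6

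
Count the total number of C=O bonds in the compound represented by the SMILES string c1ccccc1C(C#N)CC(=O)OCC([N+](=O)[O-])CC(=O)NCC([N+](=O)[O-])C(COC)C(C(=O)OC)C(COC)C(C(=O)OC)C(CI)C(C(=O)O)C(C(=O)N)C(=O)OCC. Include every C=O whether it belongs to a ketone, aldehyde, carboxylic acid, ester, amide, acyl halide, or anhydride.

CH2COOCH2: ester, 1 C=O (running total 1).
CH2CONHCH2: amide, 1 C=O (running total 2).
CH(COOCH3): ester, 1 C=O (running total 3).
CH(COOCH3): ester, 1 C=O (running total 4).
CH(COOH): carboxylic acid, 1 C=O (running total 5).
CH(CONH2): amide, 1 C=O (running total 6).
COOCH2CH3: ester, 1 C=O (running total 7).

7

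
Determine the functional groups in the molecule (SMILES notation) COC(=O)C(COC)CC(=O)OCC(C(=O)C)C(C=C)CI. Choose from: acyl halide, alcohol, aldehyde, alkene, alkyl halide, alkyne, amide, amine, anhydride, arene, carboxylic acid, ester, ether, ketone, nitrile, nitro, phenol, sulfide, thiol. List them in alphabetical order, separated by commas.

Working along the chain:
  CH3OOC: CH3O–C(=O)–: carbonyl C bonded to C and to –OCH3 → ester (not ketone + ether).
  CH(CH2OCH3): pendant –CH2OCH3: C–O–C linkage → ether.
  CH2COOCH2: –C(=O)–O–C with C on the carbonyl side → ester.
  CH(COCH3): pendant –COCH3: carbonyl C bonded to two carbons → ketone.
  CH(CH=CH2): pendant –CH=CH2: C=C double bond → alkene.
  CH2I: halogen on an sp³ carbon → alkyl halide.

alkene, alkyl halide, ester, ether, ketone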